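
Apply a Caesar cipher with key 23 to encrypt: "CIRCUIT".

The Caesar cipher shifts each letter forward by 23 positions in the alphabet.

Step 1: For each letter, shift forward by 23 positions (mod 26).
  C (position 2) -> position (2+23) mod 26 = 25 -> Z
  I (position 8) -> position (8+23) mod 26 = 5 -> F
  R (position 17) -> position (17+23) mod 26 = 14 -> O
  C (position 2) -> position (2+23) mod 26 = 25 -> Z
  U (position 20) -> position (20+23) mod 26 = 17 -> R
  I (position 8) -> position (8+23) mod 26 = 5 -> F
  T (position 19) -> position (19+23) mod 26 = 16 -> Q
Result: ZFOZRFQ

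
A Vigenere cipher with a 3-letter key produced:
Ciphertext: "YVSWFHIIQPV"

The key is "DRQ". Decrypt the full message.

Step 1: Key 'DRQ' has length 3. Extended key: DRQDRQDRQDR
Step 2: Decrypt each position:
  Y(24) - D(3) = 21 = V
  V(21) - R(17) = 4 = E
  S(18) - Q(16) = 2 = C
  W(22) - D(3) = 19 = T
  F(5) - R(17) = 14 = O
  H(7) - Q(16) = 17 = R
  I(8) - D(3) = 5 = F
  I(8) - R(17) = 17 = R
  Q(16) - Q(16) = 0 = A
  P(15) - D(3) = 12 = M
  V(21) - R(17) = 4 = E
Plaintext: VECTORFRAME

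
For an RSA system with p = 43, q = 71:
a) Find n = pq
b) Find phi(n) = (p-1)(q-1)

Step 1: n = p * q = 43 * 71 = 3053.
Step 2: phi(n) = (p-1)(q-1) = 42 * 70 = 2940.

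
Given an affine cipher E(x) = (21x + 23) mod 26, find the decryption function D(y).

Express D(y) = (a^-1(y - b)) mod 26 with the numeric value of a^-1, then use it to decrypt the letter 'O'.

Step 1: Find a^-1, the modular inverse of 21 mod 26.
Step 2: We need 21 * a^-1 = 1 (mod 26).
Step 3: 21 * 5 = 105 = 4 * 26 + 1, so a^-1 = 5.
Step 4: D(y) = 5(y - 23) mod 26.
Step 5: Apply to 'O' (y = 14): D(14) = 5 * (14 - 23) mod 26 = 5 * -9 mod 26 = 7 -> 'H'.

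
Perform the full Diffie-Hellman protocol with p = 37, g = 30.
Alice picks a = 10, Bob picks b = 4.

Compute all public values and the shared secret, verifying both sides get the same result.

Step 1: A = g^a mod p = 30^10 mod 37 = 7.
Step 2: B = g^b mod p = 30^4 mod 37 = 33.
Step 3: Alice computes s = B^a mod p = 33^10 mod 37 = 33.
Step 4: Bob computes s = A^b mod p = 7^4 mod 37 = 33.
Both sides agree: shared secret = 33.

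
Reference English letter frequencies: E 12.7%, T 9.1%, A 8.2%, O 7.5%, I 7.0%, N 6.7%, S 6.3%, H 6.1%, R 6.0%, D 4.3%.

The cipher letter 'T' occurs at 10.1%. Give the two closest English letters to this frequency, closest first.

Step 1: Observed frequency of 'T' is 10.1%.
Step 2: Compute distances to each reference frequency and sort:
  T (9.1%): difference = 1.0% <-- BEST
  A (8.2%): difference = 1.9% <-- RUNNER-UP
  E (12.7%): difference = 2.6%
  O (7.5%): difference = 2.6%
  I (7.0%): difference = 3.1%
Step 3: Most likely is 'T' (9.1%, diff 1.0%); second most likely is 'A' (8.2%, diff 1.9%).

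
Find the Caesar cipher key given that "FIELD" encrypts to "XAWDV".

Step 1: Compare first letters: F (position 5) -> X (position 23).
Step 2: Shift = (23 - 5) mod 26 = 18.
The shift value is 18.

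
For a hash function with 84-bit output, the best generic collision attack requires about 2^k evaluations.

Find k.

Step 1: The hash has a 84-bit output.
Step 2: Collision resistance means it should be infeasible to find any x != y with h(x) = h(y).
By the birthday bound, a generic collision search succeeds after about sqrt(2^84) = 2^(84/2) = 2^42 evaluations.
Step 3: Security level = 42 bits.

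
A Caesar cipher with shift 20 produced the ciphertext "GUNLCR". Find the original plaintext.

Step 1: Reverse the shift by subtracting 20 from each letter position.
  G (position 6) -> position (6-20) mod 26 = 12 -> M
  U (position 20) -> position (20-20) mod 26 = 0 -> A
  N (position 13) -> position (13-20) mod 26 = 19 -> T
  L (position 11) -> position (11-20) mod 26 = 17 -> R
  C (position 2) -> position (2-20) mod 26 = 8 -> I
  R (position 17) -> position (17-20) mod 26 = 23 -> X
Decrypted message: MATRIX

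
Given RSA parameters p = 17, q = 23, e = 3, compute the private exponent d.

Step 1: n = 17 * 23 = 391.
Step 2: phi(n) = 16 * 22 = 352.
Step 3: Find d such that 3 * d = 1 (mod 352).
Step 4: d = 3^(-1) mod 352 = 235.
Verification: 3 * 235 = 705 = 2 * 352 + 1.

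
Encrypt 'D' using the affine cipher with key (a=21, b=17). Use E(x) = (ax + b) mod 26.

Step 1: Convert 'D' to number: x = 3.
Step 2: E(3) = (21 * 3 + 17) mod 26 = 80 mod 26 = 2.
Step 3: Convert 2 back to letter: C.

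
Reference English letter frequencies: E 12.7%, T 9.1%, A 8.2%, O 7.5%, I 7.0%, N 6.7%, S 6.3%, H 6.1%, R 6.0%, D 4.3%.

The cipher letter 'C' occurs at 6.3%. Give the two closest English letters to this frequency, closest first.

Step 1: Observed frequency of 'C' is 6.3%.
Step 2: Compute distances to each reference frequency and sort:
  S (6.3%): difference = 0.0% <-- BEST
  H (6.1%): difference = 0.2% <-- RUNNER-UP
  R (6.0%): difference = 0.3%
  N (6.7%): difference = 0.4%
  I (7.0%): difference = 0.7%
Step 3: Most likely is 'S' (6.3%, diff 0.0%); second most likely is 'H' (6.1%, diff 0.2%).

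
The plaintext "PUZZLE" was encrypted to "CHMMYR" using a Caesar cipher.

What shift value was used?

Step 1: Compare first letters: P (position 15) -> C (position 2).
Step 2: Shift = (2 - 15) mod 26 = 13.
The shift value is 13.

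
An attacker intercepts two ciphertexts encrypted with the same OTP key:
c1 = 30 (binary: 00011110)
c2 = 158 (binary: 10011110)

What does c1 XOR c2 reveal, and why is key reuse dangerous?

Step 1: c1 XOR c2 = (m1 XOR k) XOR (m2 XOR k).
Step 2: By XOR associativity/commutativity: = m1 XOR m2 XOR k XOR k = m1 XOR m2.
Step 3: 00011110 XOR 10011110 = 10000000 = 128.
Step 4: The key cancels out! An attacker learns m1 XOR m2 = 128, revealing the relationship between plaintexts.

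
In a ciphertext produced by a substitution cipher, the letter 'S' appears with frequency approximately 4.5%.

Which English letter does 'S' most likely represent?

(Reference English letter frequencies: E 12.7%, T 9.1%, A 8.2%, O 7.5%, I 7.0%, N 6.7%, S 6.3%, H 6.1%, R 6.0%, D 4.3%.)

Step 1: The observed frequency is 4.5%.
Step 2: Compare with English frequencies:
  E: 12.7% (difference: 8.2%)
  T: 9.1% (difference: 4.6%)
  A: 8.2% (difference: 3.7%)
  O: 7.5% (difference: 3.0%)
  I: 7.0% (difference: 2.5%)
  N: 6.7% (difference: 2.2%)
  S: 6.3% (difference: 1.8%)
  H: 6.1% (difference: 1.6%)
  R: 6.0% (difference: 1.5%)
  D: 4.3% (difference: 0.2%) <-- closest
Step 3: 'S' most likely represents 'D' (frequency 4.3%).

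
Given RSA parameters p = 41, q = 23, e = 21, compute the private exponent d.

Step 1: n = 41 * 23 = 943.
Step 2: phi(n) = 40 * 22 = 880.
Step 3: Find d such that 21 * d = 1 (mod 880).
Step 4: d = 21^(-1) mod 880 = 461.
Verification: 21 * 461 = 9681 = 11 * 880 + 1.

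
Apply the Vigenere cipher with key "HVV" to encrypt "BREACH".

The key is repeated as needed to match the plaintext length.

Step 1: Repeat key to match plaintext length:
  Plaintext: BREACH
  Key:       HVVHVV
Step 2: Encrypt each letter:
  B(1) + H(7) = (1+7) mod 26 = 8 = I
  R(17) + V(21) = (17+21) mod 26 = 12 = M
  E(4) + V(21) = (4+21) mod 26 = 25 = Z
  A(0) + H(7) = (0+7) mod 26 = 7 = H
  C(2) + V(21) = (2+21) mod 26 = 23 = X
  H(7) + V(21) = (7+21) mod 26 = 2 = C
Ciphertext: IMZHXC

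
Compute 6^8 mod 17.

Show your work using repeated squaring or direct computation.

Step 1: Compute 6^8 mod 17 step by step, reducing modulo 17 at each step.
  6^1 mod 17 = 6
  6^2 mod 17 = (6 * 6) mod 17 = 2
  6^3 mod 17 = (2 * 6) mod 17 = 12
  6^4 mod 17 = (12 * 6) mod 17 = 4
  6^5 mod 17 = (4 * 6) mod 17 = 7
  6^6 mod 17 = (7 * 6) mod 17 = 8
  6^7 mod 17 = (8 * 6) mod 17 = 14
  6^8 mod 17 = (14 * 6) mod 17 = 16
Step 2: Result = 16.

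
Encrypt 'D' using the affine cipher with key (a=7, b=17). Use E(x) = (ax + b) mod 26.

Step 1: Convert 'D' to number: x = 3.
Step 2: E(3) = (7 * 3 + 17) mod 26 = 38 mod 26 = 12.
Step 3: Convert 12 back to letter: M.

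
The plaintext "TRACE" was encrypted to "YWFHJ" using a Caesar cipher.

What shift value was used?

Step 1: Compare first letters: T (position 19) -> Y (position 24).
Step 2: Shift = (24 - 19) mod 26 = 5.
The shift value is 5.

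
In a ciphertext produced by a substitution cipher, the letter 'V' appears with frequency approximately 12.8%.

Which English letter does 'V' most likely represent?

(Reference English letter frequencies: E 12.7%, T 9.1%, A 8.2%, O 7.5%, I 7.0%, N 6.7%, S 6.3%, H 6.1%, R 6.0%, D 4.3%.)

Step 1: The observed frequency is 12.8%.
Step 2: Compare with English frequencies:
  E: 12.7% (difference: 0.1%) <-- closest
  T: 9.1% (difference: 3.7%)
  A: 8.2% (difference: 4.6%)
  O: 7.5% (difference: 5.3%)
  I: 7.0% (difference: 5.8%)
  N: 6.7% (difference: 6.1%)
  S: 6.3% (difference: 6.5%)
  H: 6.1% (difference: 6.7%)
  R: 6.0% (difference: 6.8%)
  D: 4.3% (difference: 8.5%)
Step 3: 'V' most likely represents 'E' (frequency 12.7%).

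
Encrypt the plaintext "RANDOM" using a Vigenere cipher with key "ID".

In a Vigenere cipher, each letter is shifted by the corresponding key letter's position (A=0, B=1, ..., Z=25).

Step 1: Repeat key to match plaintext length:
  Plaintext: RANDOM
  Key:       IDIDID
Step 2: Encrypt each letter:
  R(17) + I(8) = (17+8) mod 26 = 25 = Z
  A(0) + D(3) = (0+3) mod 26 = 3 = D
  N(13) + I(8) = (13+8) mod 26 = 21 = V
  D(3) + D(3) = (3+3) mod 26 = 6 = G
  O(14) + I(8) = (14+8) mod 26 = 22 = W
  M(12) + D(3) = (12+3) mod 26 = 15 = P
Ciphertext: ZDVGWP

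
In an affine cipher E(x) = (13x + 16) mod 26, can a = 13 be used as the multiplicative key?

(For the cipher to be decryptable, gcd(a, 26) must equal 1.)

Step 1: Compute gcd(13, 26).
Step 2: gcd(13, 26) = 13.
Since gcd = 13 != 1, 13 shares a common factor with 26, so it cannot be used.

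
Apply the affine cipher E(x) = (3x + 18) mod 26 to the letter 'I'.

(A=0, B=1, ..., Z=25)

Step 1: Convert 'I' to number: x = 8.
Step 2: E(8) = (3 * 8 + 18) mod 26 = 42 mod 26 = 16.
Step 3: Convert 16 back to letter: Q.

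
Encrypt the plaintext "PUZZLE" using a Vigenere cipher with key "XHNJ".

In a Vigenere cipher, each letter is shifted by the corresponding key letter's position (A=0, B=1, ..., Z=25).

Step 1: Repeat key to match plaintext length:
  Plaintext: PUZZLE
  Key:       XHNJXH
Step 2: Encrypt each letter:
  P(15) + X(23) = (15+23) mod 26 = 12 = M
  U(20) + H(7) = (20+7) mod 26 = 1 = B
  Z(25) + N(13) = (25+13) mod 26 = 12 = M
  Z(25) + J(9) = (25+9) mod 26 = 8 = I
  L(11) + X(23) = (11+23) mod 26 = 8 = I
  E(4) + H(7) = (4+7) mod 26 = 11 = L
Ciphertext: MBMIIL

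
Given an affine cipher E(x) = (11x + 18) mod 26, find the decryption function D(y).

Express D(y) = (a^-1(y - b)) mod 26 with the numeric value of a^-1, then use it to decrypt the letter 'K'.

Step 1: Find a^-1, the modular inverse of 11 mod 26.
Step 2: We need 11 * a^-1 = 1 (mod 26).
Step 3: 11 * 19 = 209 = 8 * 26 + 1, so a^-1 = 19.
Step 4: D(y) = 19(y - 18) mod 26.
Step 5: Apply to 'K' (y = 10): D(10) = 19 * (10 - 18) mod 26 = 19 * -8 mod 26 = 4 -> 'E'.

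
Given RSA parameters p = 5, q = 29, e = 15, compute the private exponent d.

Step 1: n = 5 * 29 = 145.
Step 2: phi(n) = 4 * 28 = 112.
Step 3: Find d such that 15 * d = 1 (mod 112).
Step 4: d = 15^(-1) mod 112 = 15.
Verification: 15 * 15 = 225 = 2 * 112 + 1.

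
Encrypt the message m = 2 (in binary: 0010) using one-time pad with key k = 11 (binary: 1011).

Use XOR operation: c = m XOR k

Step 1: Write out the XOR operation bit by bit:
  Message: 0010
  Key:     1011
  XOR:     1001
Step 2: Convert to decimal: 1001 = 9.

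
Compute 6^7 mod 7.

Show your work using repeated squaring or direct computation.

Step 1: Compute 6^7 mod 7 step by step, reducing modulo 7 at each step.
  6^1 mod 7 = 6
  6^2 mod 7 = (6 * 6) mod 7 = 1
  6^3 mod 7 = (1 * 6) mod 7 = 6
  6^4 mod 7 = (6 * 6) mod 7 = 1
  6^5 mod 7 = (1 * 6) mod 7 = 6
  6^6 mod 7 = (6 * 6) mod 7 = 1
  6^7 mod 7 = (1 * 6) mod 7 = 6
Step 2: Result = 6.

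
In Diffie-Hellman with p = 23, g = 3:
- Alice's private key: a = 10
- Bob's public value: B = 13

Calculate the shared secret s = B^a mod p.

Step 1: s = B^a mod p = 13^10 mod 23.
  13^1 mod 23 = 13
  13^2 mod 23 = (13 * 13) mod 23 = 8
  13^3 mod 23 = (8 * 13) mod 23 = 12
  13^4 mod 23 = (12 * 13) mod 23 = 18
  13^5 mod 23 = (18 * 13) mod 23 = 4
  13^6 mod 23 = (4 * 13) mod 23 = 6
  13^7 mod 23 = (6 * 13) mod 23 = 9
  13^8 mod 23 = (9 * 13) mod 23 = 2
  13^9 mod 23 = (2 * 13) mod 23 = 3
  13^10 mod 23 = (3 * 13) mod 23 = 16
Result: shared secret = 16.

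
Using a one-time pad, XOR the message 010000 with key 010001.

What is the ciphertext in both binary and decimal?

Step 1: Write out the XOR operation bit by bit:
  Message: 010000
  Key:     010001
  XOR:     000001
Step 2: Convert to decimal: 000001 = 1.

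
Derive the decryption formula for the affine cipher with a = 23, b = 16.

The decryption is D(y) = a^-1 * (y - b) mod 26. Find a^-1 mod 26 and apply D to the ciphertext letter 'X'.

Step 1: Find a^-1, the modular inverse of 23 mod 26.
Step 2: We need 23 * a^-1 = 1 (mod 26).
Step 3: 23 * 17 = 391 = 15 * 26 + 1, so a^-1 = 17.
Step 4: D(y) = 17(y - 16) mod 26.
Step 5: Apply to 'X' (y = 23): D(23) = 17 * (23 - 16) mod 26 = 17 * 7 mod 26 = 15 -> 'P'.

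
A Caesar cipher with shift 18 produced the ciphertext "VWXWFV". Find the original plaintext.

Step 1: Reverse the shift by subtracting 18 from each letter position.
  V (position 21) -> position (21-18) mod 26 = 3 -> D
  W (position 22) -> position (22-18) mod 26 = 4 -> E
  X (position 23) -> position (23-18) mod 26 = 5 -> F
  W (position 22) -> position (22-18) mod 26 = 4 -> E
  F (position 5) -> position (5-18) mod 26 = 13 -> N
  V (position 21) -> position (21-18) mod 26 = 3 -> D
Decrypted message: DEFEND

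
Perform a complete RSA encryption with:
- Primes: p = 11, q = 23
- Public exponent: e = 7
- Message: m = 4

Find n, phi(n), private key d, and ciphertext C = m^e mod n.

Step 1: n = 11 * 23 = 253.
Step 2: phi(n) = (11-1)(23-1) = 10 * 22 = 220.
Step 3: Find d = 7^(-1) mod 220 = 63.
  Verify: 7 * 63 = 441 = 1 (mod 220).
Step 4: C = 4^7 mod 253 = 192.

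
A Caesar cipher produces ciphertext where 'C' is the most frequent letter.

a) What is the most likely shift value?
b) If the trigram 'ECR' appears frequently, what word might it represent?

Step 1: In English, 'E' is the most frequent letter (12.7%).
Step 2: The most frequent ciphertext letter is 'C' (position 2).
Step 3: Shift = (2 - 4) mod 26 = 24.
Step 4: Decrypt 'ECR' by shifting back 24:
  E -> G
  C -> E
  R -> T
Step 5: 'ECR' decrypts to 'GET'.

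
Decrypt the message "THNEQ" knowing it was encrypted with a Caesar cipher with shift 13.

Step 1: Reverse the shift by subtracting 13 from each letter position.
  T (position 19) -> position (19-13) mod 26 = 6 -> G
  H (position 7) -> position (7-13) mod 26 = 20 -> U
  N (position 13) -> position (13-13) mod 26 = 0 -> A
  E (position 4) -> position (4-13) mod 26 = 17 -> R
  Q (position 16) -> position (16-13) mod 26 = 3 -> D
Decrypted message: GUARD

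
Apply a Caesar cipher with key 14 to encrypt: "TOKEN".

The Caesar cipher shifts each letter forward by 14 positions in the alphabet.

Step 1: For each letter, shift forward by 14 positions (mod 26).
  T (position 19) -> position (19+14) mod 26 = 7 -> H
  O (position 14) -> position (14+14) mod 26 = 2 -> C
  K (position 10) -> position (10+14) mod 26 = 24 -> Y
  E (position 4) -> position (4+14) mod 26 = 18 -> S
  N (position 13) -> position (13+14) mod 26 = 1 -> B
Result: HCYSB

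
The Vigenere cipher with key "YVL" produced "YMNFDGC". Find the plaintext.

Step 1: Extend key: YVLYVLY
Step 2: Decrypt each letter (c - k) mod 26:
  Y(24) - Y(24) = (24-24) mod 26 = 0 = A
  M(12) - V(21) = (12-21) mod 26 = 17 = R
  N(13) - L(11) = (13-11) mod 26 = 2 = C
  F(5) - Y(24) = (5-24) mod 26 = 7 = H
  D(3) - V(21) = (3-21) mod 26 = 8 = I
  G(6) - L(11) = (6-11) mod 26 = 21 = V
  C(2) - Y(24) = (2-24) mod 26 = 4 = E
Plaintext: ARCHIVE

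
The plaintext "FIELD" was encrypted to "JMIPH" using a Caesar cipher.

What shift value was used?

Step 1: Compare first letters: F (position 5) -> J (position 9).
Step 2: Shift = (9 - 5) mod 26 = 4.
The shift value is 4.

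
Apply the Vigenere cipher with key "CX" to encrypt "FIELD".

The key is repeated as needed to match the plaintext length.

Step 1: Repeat key to match plaintext length:
  Plaintext: FIELD
  Key:       CXCXC
Step 2: Encrypt each letter:
  F(5) + C(2) = (5+2) mod 26 = 7 = H
  I(8) + X(23) = (8+23) mod 26 = 5 = F
  E(4) + C(2) = (4+2) mod 26 = 6 = G
  L(11) + X(23) = (11+23) mod 26 = 8 = I
  D(3) + C(2) = (3+2) mod 26 = 5 = F
Ciphertext: HFGIF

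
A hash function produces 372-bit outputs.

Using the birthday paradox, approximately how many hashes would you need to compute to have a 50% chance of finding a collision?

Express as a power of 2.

Step 1: The birthday paradox gives collision probability ~50% after sqrt(2^n) = 2^(n/2) hashes.
Step 2: For 372-bit output: 2^(372/2) = 2^186.
Step 3: Approximately 2^186 hash computations needed.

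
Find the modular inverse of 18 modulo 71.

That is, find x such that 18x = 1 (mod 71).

Step 1: We need x such that 18 * x = 1 (mod 71).
Step 2: Using the extended Euclidean algorithm or trial:
  18 * 4 = 72 = 1 * 71 + 1.
Step 3: Since 72 mod 71 = 1, the inverse is x = 4.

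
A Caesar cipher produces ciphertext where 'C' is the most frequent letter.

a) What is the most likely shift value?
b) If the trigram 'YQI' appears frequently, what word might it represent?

Step 1: In English, 'E' is the most frequent letter (12.7%).
Step 2: The most frequent ciphertext letter is 'C' (position 2).
Step 3: Shift = (2 - 4) mod 26 = 24.
Step 4: Decrypt 'YQI' by shifting back 24:
  Y -> A
  Q -> S
  I -> K
Step 5: 'YQI' decrypts to 'ASK'.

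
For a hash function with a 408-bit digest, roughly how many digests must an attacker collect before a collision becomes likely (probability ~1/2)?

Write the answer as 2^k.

Step 1: The birthday paradox gives collision probability ~50% after sqrt(2^n) = 2^(n/2) hashes.
Step 2: For 408-bit output: 2^(408/2) = 2^204.
Step 3: Approximately 2^204 hash computations needed.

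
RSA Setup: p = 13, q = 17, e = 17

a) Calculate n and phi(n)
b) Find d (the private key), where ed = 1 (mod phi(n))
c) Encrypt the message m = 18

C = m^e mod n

Step 1: n = 13 * 17 = 221.
Step 2: phi(n) = (13-1)(17-1) = 12 * 16 = 192.
Step 3: Find d = 17^(-1) mod 192 = 113.
  Verify: 17 * 113 = 1921 = 1 (mod 192).
Step 4: C = 18^17 mod 221 = 18.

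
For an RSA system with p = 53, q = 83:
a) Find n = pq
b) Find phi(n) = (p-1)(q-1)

Step 1: n = p * q = 53 * 83 = 4399.
Step 2: phi(n) = (p-1)(q-1) = 52 * 82 = 4264.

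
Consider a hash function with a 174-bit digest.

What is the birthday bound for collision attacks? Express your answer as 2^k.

Step 1: The birthday paradox gives collision probability ~50% after sqrt(2^n) = 2^(n/2) hashes.
Step 2: For 174-bit output: 2^(174/2) = 2^87.
Step 3: Approximately 2^87 hash computations needed.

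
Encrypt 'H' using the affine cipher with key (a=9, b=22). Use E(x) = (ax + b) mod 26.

Step 1: Convert 'H' to number: x = 7.
Step 2: E(7) = (9 * 7 + 22) mod 26 = 85 mod 26 = 7.
Step 3: Convert 7 back to letter: H.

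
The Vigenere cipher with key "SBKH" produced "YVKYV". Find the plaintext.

Step 1: Extend key: SBKHS
Step 2: Decrypt each letter (c - k) mod 26:
  Y(24) - S(18) = (24-18) mod 26 = 6 = G
  V(21) - B(1) = (21-1) mod 26 = 20 = U
  K(10) - K(10) = (10-10) mod 26 = 0 = A
  Y(24) - H(7) = (24-7) mod 26 = 17 = R
  V(21) - S(18) = (21-18) mod 26 = 3 = D
Plaintext: GUARD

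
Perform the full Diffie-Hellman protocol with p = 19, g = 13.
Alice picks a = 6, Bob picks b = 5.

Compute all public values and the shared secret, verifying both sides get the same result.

Step 1: A = g^a mod p = 13^6 mod 19 = 11.
Step 2: B = g^b mod p = 13^5 mod 19 = 14.
Step 3: Alice computes s = B^a mod p = 14^6 mod 19 = 7.
Step 4: Bob computes s = A^b mod p = 11^5 mod 19 = 7.
Both sides agree: shared secret = 7.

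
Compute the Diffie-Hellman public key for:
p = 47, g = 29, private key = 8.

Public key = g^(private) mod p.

Step 1: A = g^a mod p = 29^8 mod 47.
  29^1 mod 47 = 29
  29^2 mod 47 = (29 * 29) mod 47 = 42
  29^3 mod 47 = (42 * 29) mod 47 = 43
  29^4 mod 47 = (43 * 29) mod 47 = 25
  29^5 mod 47 = (25 * 29) mod 47 = 20
  29^6 mod 47 = (20 * 29) mod 47 = 16
  29^7 mod 47 = (16 * 29) mod 47 = 41
  29^8 mod 47 = (41 * 29) mod 47 = 14
Result: A = 14.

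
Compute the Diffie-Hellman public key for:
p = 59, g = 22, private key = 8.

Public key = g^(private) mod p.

Step 1: A = g^a mod p = 22^8 mod 59.
  22^1 mod 59 = 22
  22^2 mod 59 = (22 * 22) mod 59 = 12
  22^3 mod 59 = (12 * 22) mod 59 = 28
  22^4 mod 59 = (28 * 22) mod 59 = 26
  22^5 mod 59 = (26 * 22) mod 59 = 41
  22^6 mod 59 = (41 * 22) mod 59 = 17
  22^7 mod 59 = (17 * 22) mod 59 = 20
  22^8 mod 59 = (20 * 22) mod 59 = 27
Result: A = 27.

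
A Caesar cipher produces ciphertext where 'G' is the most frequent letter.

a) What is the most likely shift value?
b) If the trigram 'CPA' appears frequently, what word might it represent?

Step 1: In English, 'E' is the most frequent letter (12.7%).
Step 2: The most frequent ciphertext letter is 'G' (position 6).
Step 3: Shift = (6 - 4) mod 26 = 2.
Step 4: Decrypt 'CPA' by shifting back 2:
  C -> A
  P -> N
  A -> Y
Step 5: 'CPA' decrypts to 'ANY'.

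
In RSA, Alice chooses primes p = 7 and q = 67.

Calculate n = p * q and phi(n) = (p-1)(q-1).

Step 1: n = p * q = 7 * 67 = 469.
Step 2: phi(n) = (p-1)(q-1) = 6 * 66 = 396.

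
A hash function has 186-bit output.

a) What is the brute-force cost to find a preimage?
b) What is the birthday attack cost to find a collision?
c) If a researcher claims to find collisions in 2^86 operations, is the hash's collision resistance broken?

Step 1: Preimage resistance requires brute-force of 2^186 operations.
Step 2: Collision resistance (birthday bound) = 2^(186/2) = 2^93.
Step 3: The claimed attack costs 2^86 operations.
Step 4: Since 2^86 < 2^93, the claimed attack beats the generic birthday bound, so collision resistance is broken.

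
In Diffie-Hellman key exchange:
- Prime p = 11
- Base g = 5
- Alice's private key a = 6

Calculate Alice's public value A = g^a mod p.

Step 1: A = g^a mod p = 5^6 mod 11.
  5^1 mod 11 = 5
  5^2 mod 11 = (5 * 5) mod 11 = 3
  5^3 mod 11 = (3 * 5) mod 11 = 4
  5^4 mod 11 = (4 * 5) mod 11 = 9
  5^5 mod 11 = (9 * 5) mod 11 = 1
  5^6 mod 11 = (1 * 5) mod 11 = 5
Result: A = 5.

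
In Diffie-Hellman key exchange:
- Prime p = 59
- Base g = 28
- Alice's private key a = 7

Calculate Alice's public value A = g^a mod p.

Step 1: A = g^a mod p = 28^7 mod 59.
  28^1 mod 59 = 28
  28^2 mod 59 = (28 * 28) mod 59 = 17
  28^3 mod 59 = (17 * 28) mod 59 = 4
  28^4 mod 59 = (4 * 28) mod 59 = 53
  28^5 mod 59 = (53 * 28) mod 59 = 9
  28^6 mod 59 = (9 * 28) mod 59 = 16
  28^7 mod 59 = (16 * 28) mod 59 = 35
Result: A = 35.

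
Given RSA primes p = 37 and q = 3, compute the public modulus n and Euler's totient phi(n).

Step 1: n = p * q = 37 * 3 = 111.
Step 2: phi(n) = (p-1)(q-1) = 36 * 2 = 72.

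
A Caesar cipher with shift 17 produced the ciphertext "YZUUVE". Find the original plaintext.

Step 1: Reverse the shift by subtracting 17 from each letter position.
  Y (position 24) -> position (24-17) mod 26 = 7 -> H
  Z (position 25) -> position (25-17) mod 26 = 8 -> I
  U (position 20) -> position (20-17) mod 26 = 3 -> D
  U (position 20) -> position (20-17) mod 26 = 3 -> D
  V (position 21) -> position (21-17) mod 26 = 4 -> E
  E (position 4) -> position (4-17) mod 26 = 13 -> N
Decrypted message: HIDDEN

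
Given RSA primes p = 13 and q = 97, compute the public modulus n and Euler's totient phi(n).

Step 1: n = p * q = 13 * 97 = 1261.
Step 2: phi(n) = (p-1)(q-1) = 12 * 96 = 1152.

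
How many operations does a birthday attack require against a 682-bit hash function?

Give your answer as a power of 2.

Step 1: The birthday paradox gives collision probability ~50% after sqrt(2^n) = 2^(n/2) hashes.
Step 2: For 682-bit output: 2^(682/2) = 2^341.
Step 3: Approximately 2^341 hash computations needed.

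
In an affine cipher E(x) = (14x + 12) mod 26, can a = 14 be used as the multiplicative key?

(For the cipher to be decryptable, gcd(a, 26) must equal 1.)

Step 1: Compute gcd(14, 26).
Step 2: gcd(14, 26) = 2.
Since gcd = 2 != 1, 14 shares a common factor with 26, so it cannot be used.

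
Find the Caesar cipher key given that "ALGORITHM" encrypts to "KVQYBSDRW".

Step 1: Compare first letters: A (position 0) -> K (position 10).
Step 2: Shift = (10 - 0) mod 26 = 10.
The shift value is 10.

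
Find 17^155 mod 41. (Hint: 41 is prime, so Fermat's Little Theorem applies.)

Step 1: Since 41 is prime, by Fermat's Little Theorem: 17^40 = 1 (mod 41).
Step 2: Reduce exponent: 155 mod 40 = 35.
Step 3: So 17^155 = 17^35 (mod 41).
Step 4: 17^35 mod 41 = 38.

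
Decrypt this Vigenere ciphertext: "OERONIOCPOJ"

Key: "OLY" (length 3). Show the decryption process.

Step 1: Key 'OLY' has length 3. Extended key: OLYOLYOLYOL
Step 2: Decrypt each position:
  O(14) - O(14) = 0 = A
  E(4) - L(11) = 19 = T
  R(17) - Y(24) = 19 = T
  O(14) - O(14) = 0 = A
  N(13) - L(11) = 2 = C
  I(8) - Y(24) = 10 = K
  O(14) - O(14) = 0 = A
  C(2) - L(11) = 17 = R
  P(15) - Y(24) = 17 = R
  O(14) - O(14) = 0 = A
  J(9) - L(11) = 24 = Y
Plaintext: ATTACKARRAY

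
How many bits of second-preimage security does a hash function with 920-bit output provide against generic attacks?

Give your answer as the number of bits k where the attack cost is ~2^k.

Step 1: The hash has a 920-bit output.
Step 2: Second-preimage resistance means: given a specific input x, it should be infeasible to find a different y with h(y) = h(x).
With a 920-bit output, a generic search for a second preimage costs about 2^920 evaluations (each trial matches the fixed target with probability 2^-920).
Step 3: Security level = 920 bits.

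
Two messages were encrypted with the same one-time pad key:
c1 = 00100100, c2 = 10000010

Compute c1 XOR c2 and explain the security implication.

Step 1: c1 XOR c2 = (m1 XOR k) XOR (m2 XOR k).
Step 2: By XOR associativity/commutativity: = m1 XOR m2 XOR k XOR k = m1 XOR m2.
Step 3: 00100100 XOR 10000010 = 10100110 = 166.
Step 4: The key cancels out! An attacker learns m1 XOR m2 = 166, revealing the relationship between plaintexts.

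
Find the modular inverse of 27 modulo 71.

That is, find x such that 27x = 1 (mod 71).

Step 1: We need x such that 27 * x = 1 (mod 71).
Step 2: Using the extended Euclidean algorithm or trial:
  27 * 50 = 1350 = 19 * 71 + 1.
Step 3: Since 1350 mod 71 = 1, the inverse is x = 50.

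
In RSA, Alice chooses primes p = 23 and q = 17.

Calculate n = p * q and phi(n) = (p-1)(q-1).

Step 1: n = p * q = 23 * 17 = 391.
Step 2: phi(n) = (p-1)(q-1) = 22 * 16 = 352.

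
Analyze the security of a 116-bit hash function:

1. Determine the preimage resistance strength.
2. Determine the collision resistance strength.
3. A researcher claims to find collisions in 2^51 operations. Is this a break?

Step 1: Preimage resistance requires brute-force of 2^116 operations.
Step 2: Collision resistance (birthday bound) = 2^(116/2) = 2^58.
Step 3: The claimed attack costs 2^51 operations.
Step 4: Since 2^51 < 2^58, the claimed attack beats the generic birthday bound, so collision resistance is broken.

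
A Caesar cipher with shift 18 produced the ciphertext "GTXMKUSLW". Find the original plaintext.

Step 1: Reverse the shift by subtracting 18 from each letter position.
  G (position 6) -> position (6-18) mod 26 = 14 -> O
  T (position 19) -> position (19-18) mod 26 = 1 -> B
  X (position 23) -> position (23-18) mod 26 = 5 -> F
  M (position 12) -> position (12-18) mod 26 = 20 -> U
  K (position 10) -> position (10-18) mod 26 = 18 -> S
  U (position 20) -> position (20-18) mod 26 = 2 -> C
  S (position 18) -> position (18-18) mod 26 = 0 -> A
  L (position 11) -> position (11-18) mod 26 = 19 -> T
  W (position 22) -> position (22-18) mod 26 = 4 -> E
Decrypted message: OBFUSCATE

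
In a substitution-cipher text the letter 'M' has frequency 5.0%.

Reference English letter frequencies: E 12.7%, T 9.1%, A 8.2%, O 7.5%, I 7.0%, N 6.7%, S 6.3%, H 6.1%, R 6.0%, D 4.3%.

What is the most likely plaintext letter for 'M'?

Step 1: The observed frequency is 5.0%.
Step 2: Compare with English frequencies:
  E: 12.7% (difference: 7.7%)
  T: 9.1% (difference: 4.1%)
  A: 8.2% (difference: 3.2%)
  O: 7.5% (difference: 2.5%)
  I: 7.0% (difference: 2.0%)
  N: 6.7% (difference: 1.7%)
  S: 6.3% (difference: 1.3%)
  H: 6.1% (difference: 1.1%)
  R: 6.0% (difference: 1.0%)
  D: 4.3% (difference: 0.7%) <-- closest
Step 3: 'M' most likely represents 'D' (frequency 4.3%).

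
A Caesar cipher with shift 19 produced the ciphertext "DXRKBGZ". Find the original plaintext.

Step 1: Reverse the shift by subtracting 19 from each letter position.
  D (position 3) -> position (3-19) mod 26 = 10 -> K
  X (position 23) -> position (23-19) mod 26 = 4 -> E
  R (position 17) -> position (17-19) mod 26 = 24 -> Y
  K (position 10) -> position (10-19) mod 26 = 17 -> R
  B (position 1) -> position (1-19) mod 26 = 8 -> I
  G (position 6) -> position (6-19) mod 26 = 13 -> N
  Z (position 25) -> position (25-19) mod 26 = 6 -> G
Decrypted message: KEYRING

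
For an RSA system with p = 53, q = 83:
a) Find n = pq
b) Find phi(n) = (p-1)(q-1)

Step 1: n = p * q = 53 * 83 = 4399.
Step 2: phi(n) = (p-1)(q-1) = 52 * 82 = 4264.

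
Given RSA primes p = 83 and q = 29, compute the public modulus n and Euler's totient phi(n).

Step 1: n = p * q = 83 * 29 = 2407.
Step 2: phi(n) = (p-1)(q-1) = 82 * 28 = 2296.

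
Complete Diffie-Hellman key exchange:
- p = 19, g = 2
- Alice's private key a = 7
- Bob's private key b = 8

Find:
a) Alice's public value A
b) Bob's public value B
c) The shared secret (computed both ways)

Step 1: A = g^a mod p = 2^7 mod 19 = 14.
Step 2: B = g^b mod p = 2^8 mod 19 = 9.
Step 3: Alice computes s = B^a mod p = 9^7 mod 19 = 4.
Step 4: Bob computes s = A^b mod p = 14^8 mod 19 = 4.
Both sides agree: shared secret = 4.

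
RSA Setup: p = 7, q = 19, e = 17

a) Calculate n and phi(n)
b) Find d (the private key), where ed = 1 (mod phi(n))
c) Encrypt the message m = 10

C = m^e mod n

Step 1: n = 7 * 19 = 133.
Step 2: phi(n) = (7-1)(19-1) = 6 * 18 = 108.
Step 3: Find d = 17^(-1) mod 108 = 89.
  Verify: 17 * 89 = 1513 = 1 (mod 108).
Step 4: C = 10^17 mod 133 = 40.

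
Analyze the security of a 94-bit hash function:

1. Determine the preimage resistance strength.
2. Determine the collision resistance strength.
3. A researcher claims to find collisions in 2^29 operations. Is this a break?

Step 1: Preimage resistance requires brute-force of 2^94 operations.
Step 2: Collision resistance (birthday bound) = 2^(94/2) = 2^47.
Step 3: The claimed attack costs 2^29 operations.
Step 4: Since 2^29 < 2^47, the claimed attack beats the generic birthday bound, so collision resistance is broken.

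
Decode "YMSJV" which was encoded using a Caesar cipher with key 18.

Step 1: Reverse the shift by subtracting 18 from each letter position.
  Y (position 24) -> position (24-18) mod 26 = 6 -> G
  M (position 12) -> position (12-18) mod 26 = 20 -> U
  S (position 18) -> position (18-18) mod 26 = 0 -> A
  J (position 9) -> position (9-18) mod 26 = 17 -> R
  V (position 21) -> position (21-18) mod 26 = 3 -> D
Decrypted message: GUARD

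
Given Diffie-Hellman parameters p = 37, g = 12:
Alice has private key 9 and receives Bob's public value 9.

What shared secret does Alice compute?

Step 1: s = B^a mod p = 9^9 mod 37.
  9^1 mod 37 = 9
  9^2 mod 37 = (9 * 9) mod 37 = 7
  9^3 mod 37 = (7 * 9) mod 37 = 26
  9^4 mod 37 = (26 * 9) mod 37 = 12
  9^5 mod 37 = (12 * 9) mod 37 = 34
  9^6 mod 37 = (34 * 9) mod 37 = 10
  9^7 mod 37 = (10 * 9) mod 37 = 16
  9^8 mod 37 = (16 * 9) mod 37 = 33
  9^9 mod 37 = (33 * 9) mod 37 = 1
Result: shared secret = 1.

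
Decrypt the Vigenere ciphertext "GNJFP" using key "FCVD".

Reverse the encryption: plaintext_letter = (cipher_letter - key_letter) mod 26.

Step 1: Extend key: FCVDF
Step 2: Decrypt each letter (c - k) mod 26:
  G(6) - F(5) = (6-5) mod 26 = 1 = B
  N(13) - C(2) = (13-2) mod 26 = 11 = L
  J(9) - V(21) = (9-21) mod 26 = 14 = O
  F(5) - D(3) = (5-3) mod 26 = 2 = C
  P(15) - F(5) = (15-5) mod 26 = 10 = K
Plaintext: BLOCK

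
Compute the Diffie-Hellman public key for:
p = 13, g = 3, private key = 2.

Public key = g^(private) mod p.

Step 1: A = g^a mod p = 3^2 mod 13.
  3^1 mod 13 = 3
  3^2 mod 13 = (3 * 3) mod 13 = 9
Result: A = 9.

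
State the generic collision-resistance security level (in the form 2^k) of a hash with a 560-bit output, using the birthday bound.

Step 1: The birthday paradox gives collision probability ~50% after sqrt(2^n) = 2^(n/2) hashes.
Step 2: For 560-bit output: 2^(560/2) = 2^280.
Step 3: Approximately 2^280 hash computations needed.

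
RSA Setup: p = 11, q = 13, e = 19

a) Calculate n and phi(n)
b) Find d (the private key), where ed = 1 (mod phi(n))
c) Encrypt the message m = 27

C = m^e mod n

Step 1: n = 11 * 13 = 143.
Step 2: phi(n) = (11-1)(13-1) = 10 * 12 = 120.
Step 3: Find d = 19^(-1) mod 120 = 19.
  Verify: 19 * 19 = 361 = 1 (mod 120).
Step 4: C = 27^19 mod 143 = 53.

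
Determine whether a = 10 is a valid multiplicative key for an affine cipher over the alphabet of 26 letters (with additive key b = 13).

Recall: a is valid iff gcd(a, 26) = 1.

Step 1: Compute gcd(10, 26).
Step 2: gcd(10, 26) = 2.
Since gcd = 2 != 1, 10 shares a common factor with 26, so it cannot be used.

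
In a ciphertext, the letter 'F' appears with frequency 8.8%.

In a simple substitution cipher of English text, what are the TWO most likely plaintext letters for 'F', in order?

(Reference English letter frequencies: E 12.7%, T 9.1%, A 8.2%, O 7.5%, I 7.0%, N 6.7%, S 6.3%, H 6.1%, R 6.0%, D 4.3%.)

Step 1: Observed frequency of 'F' is 8.8%.
Step 2: Compute distances to each reference frequency and sort:
  T (9.1%): difference = 0.3% <-- BEST
  A (8.2%): difference = 0.6% <-- RUNNER-UP
  O (7.5%): difference = 1.3%
  I (7.0%): difference = 1.8%
  N (6.7%): difference = 2.1%
Step 3: Most likely is 'T' (9.1%, diff 0.3%); second most likely is 'A' (8.2%, diff 0.6%).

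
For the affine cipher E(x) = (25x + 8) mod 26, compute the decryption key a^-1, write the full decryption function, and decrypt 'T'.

Step 1: Find a^-1, the modular inverse of 25 mod 26.
Step 2: We need 25 * a^-1 = 1 (mod 26).
Step 3: 25 * 25 = 625 = 24 * 26 + 1, so a^-1 = 25.
Step 4: D(y) = 25(y - 8) mod 26.
Step 5: Apply to 'T' (y = 19): D(19) = 25 * (19 - 8) mod 26 = 25 * 11 mod 26 = 15 -> 'P'.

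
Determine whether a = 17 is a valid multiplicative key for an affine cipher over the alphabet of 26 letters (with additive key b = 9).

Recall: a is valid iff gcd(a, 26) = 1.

Step 1: Compute gcd(17, 26).
Step 2: gcd(17, 26) = 1.
Since gcd = 1, 17 is coprime with 26, so it is a valid key.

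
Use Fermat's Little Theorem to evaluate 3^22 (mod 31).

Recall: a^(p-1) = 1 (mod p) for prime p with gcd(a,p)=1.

Step 1: Since 31 is prime, by Fermat's Little Theorem: 3^30 = 1 (mod 31).
Step 2: Reduce exponent: 22 mod 30 = 22.
Step 3: So 3^22 = 3^22 (mod 31).
Step 4: 3^22 mod 31 = 14.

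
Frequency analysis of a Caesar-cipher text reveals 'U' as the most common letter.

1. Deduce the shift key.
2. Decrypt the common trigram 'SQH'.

Step 1: In English, 'E' is the most frequent letter (12.7%).
Step 2: The most frequent ciphertext letter is 'U' (position 20).
Step 3: Shift = (20 - 4) mod 26 = 16.
Step 4: Decrypt 'SQH' by shifting back 16:
  S -> C
  Q -> A
  H -> R
Step 5: 'SQH' decrypts to 'CAR'.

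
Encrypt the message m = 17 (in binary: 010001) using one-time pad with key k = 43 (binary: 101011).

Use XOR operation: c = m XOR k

Step 1: Write out the XOR operation bit by bit:
  Message: 010001
  Key:     101011
  XOR:     111010
Step 2: Convert to decimal: 111010 = 58.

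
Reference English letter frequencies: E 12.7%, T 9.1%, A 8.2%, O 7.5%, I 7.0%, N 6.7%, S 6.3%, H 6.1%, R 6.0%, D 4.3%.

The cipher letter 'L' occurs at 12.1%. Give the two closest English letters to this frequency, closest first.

Step 1: Observed frequency of 'L' is 12.1%.
Step 2: Compute distances to each reference frequency and sort:
  E (12.7%): difference = 0.6% <-- BEST
  T (9.1%): difference = 3.0% <-- RUNNER-UP
  A (8.2%): difference = 3.9%
  O (7.5%): difference = 4.6%
  I (7.0%): difference = 5.1%
Step 3: Most likely is 'E' (12.7%, diff 0.6%); second most likely is 'T' (9.1%, diff 3.0%).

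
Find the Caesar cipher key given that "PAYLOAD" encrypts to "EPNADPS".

Step 1: Compare first letters: P (position 15) -> E (position 4).
Step 2: Shift = (4 - 15) mod 26 = 15.
The shift value is 15.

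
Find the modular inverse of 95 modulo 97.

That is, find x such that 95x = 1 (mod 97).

Step 1: We need x such that 95 * x = 1 (mod 97).
Step 2: Using the extended Euclidean algorithm or trial:
  95 * 48 = 4560 = 47 * 97 + 1.
Step 3: Since 4560 mod 97 = 1, the inverse is x = 48.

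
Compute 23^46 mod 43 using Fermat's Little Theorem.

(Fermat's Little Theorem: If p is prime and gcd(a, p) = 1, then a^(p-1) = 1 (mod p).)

Step 1: Since 43 is prime, by Fermat's Little Theorem: 23^42 = 1 (mod 43).
Step 2: Reduce exponent: 46 mod 42 = 4.
Step 3: So 23^46 = 23^4 (mod 43).
Step 4: 23^4 mod 43 = 40.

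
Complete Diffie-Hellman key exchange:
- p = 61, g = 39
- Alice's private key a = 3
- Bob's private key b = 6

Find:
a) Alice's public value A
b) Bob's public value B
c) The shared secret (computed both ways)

Step 1: A = g^a mod p = 39^3 mod 61 = 27.
Step 2: B = g^b mod p = 39^6 mod 61 = 58.
Step 3: Alice computes s = B^a mod p = 58^3 mod 61 = 34.
Step 4: Bob computes s = A^b mod p = 27^6 mod 61 = 34.
Both sides agree: shared secret = 34.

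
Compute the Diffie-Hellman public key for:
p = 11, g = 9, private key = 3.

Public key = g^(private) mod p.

Step 1: A = g^a mod p = 9^3 mod 11.
  9^1 mod 11 = 9
  9^2 mod 11 = (9 * 9) mod 11 = 4
  9^3 mod 11 = (4 * 9) mod 11 = 3
Result: A = 3.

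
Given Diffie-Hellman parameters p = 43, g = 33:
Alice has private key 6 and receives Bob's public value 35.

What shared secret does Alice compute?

Step 1: s = B^a mod p = 35^6 mod 43.
  35^1 mod 43 = 35
  35^2 mod 43 = (35 * 35) mod 43 = 21
  35^3 mod 43 = (21 * 35) mod 43 = 4
  35^4 mod 43 = (4 * 35) mod 43 = 11
  35^5 mod 43 = (11 * 35) mod 43 = 41
  35^6 mod 43 = (41 * 35) mod 43 = 16
Result: shared secret = 16.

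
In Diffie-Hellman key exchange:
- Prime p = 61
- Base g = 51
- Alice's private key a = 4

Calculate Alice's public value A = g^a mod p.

Step 1: A = g^a mod p = 51^4 mod 61.
  51^1 mod 61 = 51
  51^2 mod 61 = (51 * 51) mod 61 = 39
  51^3 mod 61 = (39 * 51) mod 61 = 37
  51^4 mod 61 = (37 * 51) mod 61 = 57
Result: A = 57.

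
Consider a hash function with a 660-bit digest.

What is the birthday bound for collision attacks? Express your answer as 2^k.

Step 1: The birthday paradox gives collision probability ~50% after sqrt(2^n) = 2^(n/2) hashes.
Step 2: For 660-bit output: 2^(660/2) = 2^330.
Step 3: Approximately 2^330 hash computations needed.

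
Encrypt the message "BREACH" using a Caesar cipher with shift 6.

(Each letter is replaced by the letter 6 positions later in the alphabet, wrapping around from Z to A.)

Step 1: For each letter, shift forward by 6 positions (mod 26).
  B (position 1) -> position (1+6) mod 26 = 7 -> H
  R (position 17) -> position (17+6) mod 26 = 23 -> X
  E (position 4) -> position (4+6) mod 26 = 10 -> K
  A (position 0) -> position (0+6) mod 26 = 6 -> G
  C (position 2) -> position (2+6) mod 26 = 8 -> I
  H (position 7) -> position (7+6) mod 26 = 13 -> N
Result: HXKGIN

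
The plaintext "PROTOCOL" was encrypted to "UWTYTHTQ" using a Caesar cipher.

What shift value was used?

Step 1: Compare first letters: P (position 15) -> U (position 20).
Step 2: Shift = (20 - 15) mod 26 = 5.
The shift value is 5.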